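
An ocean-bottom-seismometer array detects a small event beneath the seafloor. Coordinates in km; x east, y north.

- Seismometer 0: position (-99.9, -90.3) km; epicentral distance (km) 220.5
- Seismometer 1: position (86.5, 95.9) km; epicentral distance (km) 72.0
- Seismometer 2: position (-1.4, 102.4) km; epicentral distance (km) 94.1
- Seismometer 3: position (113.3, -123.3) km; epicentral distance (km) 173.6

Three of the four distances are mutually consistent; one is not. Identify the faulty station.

Solve using three stations at a time. Using Seismometer 0, Seismometer 2, Seismometer 3 (subtract circle equations pairwise → linear system) gives (x, y) ≈ (73.7, 45.7).
Distances from that point to each station vs reported:
  Seismometer 0: calculated 220.5 vs reported 220.5 → residual 0.0 km
  Seismometer 1: calculated 51.8 vs reported 72.0 → residual 20.2 km
  Seismometer 2: calculated 94.1 vs reported 94.1 → residual 0.0 km
  Seismometer 3: calculated 173.6 vs reported 173.6 → residual 0.0 km
Seismometer 0, Seismometer 2, Seismometer 3 are mutually consistent (residuals ≈ 0); Seismometer 1 is off by 20.2 km.

Seismometer 1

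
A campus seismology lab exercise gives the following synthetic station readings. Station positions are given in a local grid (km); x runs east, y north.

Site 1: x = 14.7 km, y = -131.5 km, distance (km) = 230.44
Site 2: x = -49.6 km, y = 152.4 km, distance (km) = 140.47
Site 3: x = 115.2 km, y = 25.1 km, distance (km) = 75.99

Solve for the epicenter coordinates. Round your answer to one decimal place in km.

Circle about each station: (x − 14.7)² + (y + 131.5)² = 230.44²; (x + 49.6)² + (y − 152.4)² = 140.47²; (x − 115.2)² + (y − 25.1)² = 75.99².
Subtracting the Site 1 equation from the Site 2 and Site 3 equations removes the quadratic terms:
-128.6 x + 567.8 y = 41548.35
201.0 x + 313.2 y = 43720.82
Solving the 2×2 system: x ≈ 76.5, y ≈ 90.5 km.
Check against Site 1 (with the unrounded x, y): √((x − 14.7)²+(y + 131.5)²) = 230.44 ≈ 230.44 km. ✓

(76.5, 90.5)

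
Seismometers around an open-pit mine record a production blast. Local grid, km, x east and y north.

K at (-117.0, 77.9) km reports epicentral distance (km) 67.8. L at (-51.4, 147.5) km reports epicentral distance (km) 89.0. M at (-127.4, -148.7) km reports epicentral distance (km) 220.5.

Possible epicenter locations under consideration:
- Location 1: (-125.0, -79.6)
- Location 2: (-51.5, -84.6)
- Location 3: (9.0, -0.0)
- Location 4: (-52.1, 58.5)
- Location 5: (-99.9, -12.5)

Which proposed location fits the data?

Location 4

For each candidate, compare |candidate − station| to the reported distance:
Location 1: residuals K 89.9, L 149.7, M 151.4 → max 151.4 km
Location 2: residuals K 107.4, L 143.1, M 121.2 → max 143.1 km
Location 3: residuals K 80.3, L 70.4, M 18.7 → max 80.3 km
Location 4: residuals K 0.1, L 0.0, M 0.0 → max 0.1 km
Location 5: residuals K 24.2, L 78.2, M 81.6 → max 81.6 km
Only Location 4 has all residuals ≈ 0.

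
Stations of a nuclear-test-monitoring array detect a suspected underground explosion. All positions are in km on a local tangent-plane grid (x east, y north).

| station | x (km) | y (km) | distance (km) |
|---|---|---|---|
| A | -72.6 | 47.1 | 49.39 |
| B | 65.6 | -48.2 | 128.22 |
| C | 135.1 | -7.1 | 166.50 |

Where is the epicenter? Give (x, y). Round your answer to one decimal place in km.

-23.3 km east, 44.2 km north

Circle about each station: (x + 72.6)² + (y − 47.1)² = 49.39²; (x − 65.6)² + (y + 48.2)² = 128.22²; (x − 135.1)² + (y + 7.1)² = 166.50².
Subtracting the A equation from the B and C equations removes the quadratic terms:
276.4 x − 190.6 y = -14863.57
415.4 x − 108.4 y = -14469.63
Solving the 2×2 system: x ≈ -23.3, y ≈ 44.2 km.
Check against A (with the unrounded x, y): √((x + 72.6)²+(y − 47.1)²) = 49.39 ≈ 49.39 km. ✓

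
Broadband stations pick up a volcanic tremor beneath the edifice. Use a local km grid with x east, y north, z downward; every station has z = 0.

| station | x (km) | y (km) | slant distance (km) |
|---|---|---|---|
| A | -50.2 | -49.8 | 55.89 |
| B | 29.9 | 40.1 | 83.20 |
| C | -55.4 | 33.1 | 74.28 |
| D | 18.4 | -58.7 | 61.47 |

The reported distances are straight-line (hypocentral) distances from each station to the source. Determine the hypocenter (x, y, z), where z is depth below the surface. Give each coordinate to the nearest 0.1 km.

x ≈ -16.3 km, y ≈ -20.5 km, depth ≈ 33.4 km

Each station gives a sphere (x−x_i)² + (y−y_i)² + z² = d_i² (stations at z=0).
Subtracting the A sphere from B and C: z² cancels, leaving linear equations in x and y:
160.2 x + 179.8 y = -6296.61
-10.4 x + 165.8 y = -3229.14
Solving: x ≈ -16.298, y ≈ -20.498 km (keep extra digits for the depth step; rounded: -16.3, -20.5).
Then from the A sphere: z² = 55.89² − (x + 50.2)² − (y + 49.8)² with x = -16.298, y = -20.498, so z ≈ 33.403 ≈ 33.4 km.
Check against D (with the unrounded solution): distance 61.47 ≈ 61.47 km. ✓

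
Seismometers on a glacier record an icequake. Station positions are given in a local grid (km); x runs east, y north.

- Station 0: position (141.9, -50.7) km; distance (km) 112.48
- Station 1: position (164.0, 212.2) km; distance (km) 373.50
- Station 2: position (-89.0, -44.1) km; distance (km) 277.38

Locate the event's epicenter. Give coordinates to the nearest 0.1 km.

Circle about each station: (x − 141.9)² + (y + 50.7)² = 112.48²; (x − 164.0)² + (y − 212.2)² = 373.50²; (x + 89.0)² + (y + 44.1)² = 277.38².
Subtracting the Station 0 equation from the Station 1 and Station 2 equations removes the quadratic terms:
44.2 x + 525.8 y = -77631.76
-461.8 x + 13.2 y = -77128.20
Solving the 2×2 system: x ≈ 162.4, y ≈ -161.3 km.

162.4 km east, -161.3 km north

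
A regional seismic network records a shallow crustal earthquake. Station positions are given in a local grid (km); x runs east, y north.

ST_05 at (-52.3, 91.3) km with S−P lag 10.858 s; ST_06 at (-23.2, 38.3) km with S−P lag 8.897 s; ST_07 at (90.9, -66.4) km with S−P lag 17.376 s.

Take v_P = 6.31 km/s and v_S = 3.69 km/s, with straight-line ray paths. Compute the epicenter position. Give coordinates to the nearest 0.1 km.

x ≈ 43.6 km, y ≈ 80.6 km

Distance from S−P lag: d = Δt · v_P v_S / (v_P − v_S) = Δt · (6.31·3.69)/(6.31−3.69) ≈ 8.8870·Δt.
So d_ST_05 = 96.49, d_ST_06 = 79.07, d_ST_07 = 154.42 km.
Circle about each station: (x + 52.3)² + (y − 91.3)² = 96.49²; (x + 23.2)² + (y − 38.3)² = 79.07²; (x − 90.9)² + (y + 66.4)² = 154.42².
Subtracting the ST_05 equation from the ST_06 and ST_07 equations removes the quadratic terms:
58.2 x − 106.0 y = -6007.59
286.4 x − 315.4 y = -12934.43
Solving the 2×2 system: x ≈ 43.6, y ≈ 80.6 km.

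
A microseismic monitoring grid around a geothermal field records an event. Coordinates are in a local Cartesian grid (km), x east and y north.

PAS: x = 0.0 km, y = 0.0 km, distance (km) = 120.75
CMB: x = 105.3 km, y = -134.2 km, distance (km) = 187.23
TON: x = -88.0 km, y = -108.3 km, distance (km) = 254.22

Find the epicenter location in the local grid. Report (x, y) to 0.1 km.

Circle about each station: x² + y² = 120.75²; (x − 105.3)² + (y + 134.2)² = 187.23²; (x + 88.0)² + (y + 108.3)² = 254.22².
Subtracting pairs of circle equations eliminates x²+y² and gives linear equations (the radical axes):
210.6 x − 268.4 y = 8623.22
-176.0 x − 216.6 y = -30574.36
Solving the 2×2 system: x ≈ 108.5, y ≈ 53.0 km.

x ≈ 108.5 km, y ≈ 53.0 km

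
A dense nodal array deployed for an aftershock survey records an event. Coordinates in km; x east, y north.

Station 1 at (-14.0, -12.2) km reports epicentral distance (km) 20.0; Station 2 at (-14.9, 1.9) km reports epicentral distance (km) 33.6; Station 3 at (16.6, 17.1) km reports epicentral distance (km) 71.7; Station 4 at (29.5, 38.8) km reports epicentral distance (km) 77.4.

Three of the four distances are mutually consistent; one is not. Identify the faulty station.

Solve using three stations at a time. Using Station 1, Station 2, Station 4 (subtract circle equations pairwise → linear system) gives (x, y) ≈ (-5.3, -30.4).
Distances from that point to each station vs reported:
  Station 1: calculated 20.2 vs reported 20.0 → residual 0.2 km
  Station 2: calculated 33.7 vs reported 33.6 → residual 0.1 km
  Station 3: calculated 52.3 vs reported 71.7 → residual 19.4 km
  Station 4: calculated 77.5 vs reported 77.4 → residual 0.1 km
Station 1, Station 2, Station 4 are mutually consistent (residuals ≈ 0); Station 3 is off by 19.4 km.

Station 3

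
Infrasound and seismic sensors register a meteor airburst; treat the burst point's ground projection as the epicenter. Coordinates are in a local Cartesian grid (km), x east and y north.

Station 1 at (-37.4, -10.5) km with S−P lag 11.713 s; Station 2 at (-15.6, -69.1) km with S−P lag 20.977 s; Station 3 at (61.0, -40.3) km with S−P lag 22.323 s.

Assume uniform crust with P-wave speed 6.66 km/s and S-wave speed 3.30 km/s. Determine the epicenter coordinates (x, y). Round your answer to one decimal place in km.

Distance from S−P lag: d = Δt · v_P v_S / (v_P − v_S) = Δt · (6.66·3.30)/(6.66−3.30) ≈ 6.5411·Δt.
So d_Station 1 = 76.62, d_Station 2 = 137.21, d_Station 3 = 146.02 km.
Circle about each station: (x + 37.4)² + (y + 10.5)² = 76.62²; (x + 15.6)² + (y + 69.1)² = 137.21²; (x − 61.0)² + (y + 40.3)² = 146.02².
Subtracting pairs of circle equations eliminates x²+y² and gives linear equations (the radical axes):
43.6 x − 117.2 y = -9446.80
196.8 x − 59.6 y = -11615.14
Solving the 2×2 system: x ≈ -39.0, y ≈ 66.1 km.

(-39.0, 66.1)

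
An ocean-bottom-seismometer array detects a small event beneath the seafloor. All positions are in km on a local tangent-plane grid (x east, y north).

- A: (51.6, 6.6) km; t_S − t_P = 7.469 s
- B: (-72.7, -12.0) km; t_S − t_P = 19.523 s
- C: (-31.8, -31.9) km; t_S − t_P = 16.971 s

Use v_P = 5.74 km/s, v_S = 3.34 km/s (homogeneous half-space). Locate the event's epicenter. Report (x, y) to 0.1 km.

Distance from S−P lag: d = Δt · v_P v_S / (v_P − v_S) = Δt · (5.74·3.34)/(5.74−3.34) ≈ 7.9882·Δt.
So d_A = 59.66, d_B = 155.95, d_C = 135.57 km.
Circle about each station: (x − 51.6)² + (y − 6.6)² = 59.66²; (x + 72.7)² + (y + 12.0)² = 155.95²; (x + 31.8)² + (y + 31.9)² = 135.57².
Subtracting pairs of circle equations eliminates x²+y² and gives linear equations (the radical axes):
-248.6 x − 37.2 y = -18037.92
-166.8 x − 77.0 y = -15497.18
Solving the 2×2 system: x ≈ 62.8, y ≈ 65.2 km.
Check against A (with the unrounded x, y): √((x − 51.6)²+(y − 6.6)²) = 59.69 ≈ 59.66 km. ✓

(62.8, 65.2)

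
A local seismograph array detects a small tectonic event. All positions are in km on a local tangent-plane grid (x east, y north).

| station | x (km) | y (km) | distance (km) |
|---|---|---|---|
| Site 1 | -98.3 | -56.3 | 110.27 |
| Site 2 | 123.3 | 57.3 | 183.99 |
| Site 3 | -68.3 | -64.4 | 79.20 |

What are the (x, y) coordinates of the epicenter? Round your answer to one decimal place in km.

7.9 km east, -86.0 km north

Circle about each station: (x + 98.3)² + (y + 56.3)² = 110.27²; (x − 123.3)² + (y − 57.3)² = 183.99²; (x + 68.3)² + (y + 64.4)² = 79.20².
Subtracting the Site 1 equation from the Site 2 and Site 3 equations removes the quadratic terms:
443.2 x + 227.2 y = -16039.25
60.0 x − 16.2 y = 1866.50
Solving the 2×2 system: x ≈ 7.9, y ≈ -86.0 km.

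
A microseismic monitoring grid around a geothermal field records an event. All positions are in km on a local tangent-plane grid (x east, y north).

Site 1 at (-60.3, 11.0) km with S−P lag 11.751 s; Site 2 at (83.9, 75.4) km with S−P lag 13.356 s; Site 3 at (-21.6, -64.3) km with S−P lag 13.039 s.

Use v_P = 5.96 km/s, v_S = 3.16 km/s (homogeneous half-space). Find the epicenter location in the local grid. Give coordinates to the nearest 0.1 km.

Distance from S−P lag: d = Δt · v_P v_S / (v_P − v_S) = Δt · (5.96·3.16)/(5.96−3.16) ≈ 6.7263·Δt.
So d_Site 1 = 79.04, d_Site 2 = 89.84, d_Site 3 = 87.70 km.
Circle about each station: (x + 60.3)² + (y − 11.0)² = 79.04²; (x − 83.9)² + (y − 75.4)² = 89.84²; (x + 21.6)² + (y + 64.3)² = 87.70².
Subtracting the Site 1 equation from the Site 2 and Site 3 equations removes the quadratic terms:
288.4 x + 128.8 y = 7143.38
77.4 x − 150.6 y = -600.01
Solving the 2×2 system: x ≈ 18.7, y ≈ 13.6 km.

x ≈ 18.7 km, y ≈ 13.6 km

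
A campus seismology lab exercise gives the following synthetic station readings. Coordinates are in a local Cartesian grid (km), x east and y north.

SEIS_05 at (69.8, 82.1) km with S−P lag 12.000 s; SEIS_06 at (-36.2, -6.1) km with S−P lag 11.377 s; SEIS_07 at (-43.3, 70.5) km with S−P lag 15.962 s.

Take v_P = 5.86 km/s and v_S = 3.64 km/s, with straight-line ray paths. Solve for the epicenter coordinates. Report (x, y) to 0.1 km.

Distance from S−P lag: d = Δt · v_P v_S / (v_P − v_S) = Δt · (5.86·3.64)/(5.86−3.64) ≈ 9.6083·Δt.
So d_SEIS_05 = 115.30, d_SEIS_06 = 109.31, d_SEIS_07 = 153.37 km.
Circle about each station: (x − 69.8)² + (y − 82.1)² = 115.30²; (x + 36.2)² + (y + 6.1)² = 109.31²; (x + 43.3)² + (y − 70.5)² = 153.37².
Subtracting the SEIS_05 equation from the SEIS_06 and SEIS_07 equations removes the quadratic terms:
-212.0 x − 176.4 y = -8919.39
-226.2 x − 23.2 y = -14995.58
Solving the 2×2 system: x ≈ 69.7, y ≈ -33.2 km.

(69.7, -33.2)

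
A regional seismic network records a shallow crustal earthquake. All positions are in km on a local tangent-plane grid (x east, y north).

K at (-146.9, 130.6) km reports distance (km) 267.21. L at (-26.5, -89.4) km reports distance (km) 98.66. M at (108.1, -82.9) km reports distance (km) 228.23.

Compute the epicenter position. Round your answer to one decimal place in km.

-114.2 km east, -134.6 km north

Circle about each station: (x + 146.9)² + (y − 130.6)² = 267.21²; (x + 26.5)² + (y + 89.4)² = 98.66²; (x − 108.1)² + (y + 82.9)² = 228.23².
Subtracting the K equation from the L and M equations removes the quadratic terms:
240.8 x − 440.0 y = 31726.03
510.0 x − 427.0 y = -765.70
Solving the 2×2 system: x ≈ -114.2, y ≈ -134.6 km.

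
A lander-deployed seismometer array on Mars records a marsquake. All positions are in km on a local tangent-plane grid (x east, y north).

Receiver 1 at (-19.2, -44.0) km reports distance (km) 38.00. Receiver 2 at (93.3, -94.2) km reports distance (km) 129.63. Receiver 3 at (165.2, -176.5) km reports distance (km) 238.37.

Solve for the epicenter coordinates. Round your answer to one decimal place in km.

Circle about each station: (x + 19.2)² + (y + 44.0)² = 38.00²; (x − 93.3)² + (y + 94.2)² = 129.63²; (x − 165.2)² + (y + 176.5)² = 238.37².
Subtracting the Receiver 1 equation from the Receiver 2 and Receiver 3 equations removes the quadratic terms:
225.0 x − 100.4 y = -86.05
368.8 x − 265.0 y = 762.39
Solving the 2×2 system: x ≈ -4.4, y ≈ -9.0 km.
Check against Receiver 1 (with the unrounded x, y): √((x + 19.2)²+(y + 44.0)²) = 38.01 ≈ 38.00 km. ✓

-4.4 km east, -9.0 km north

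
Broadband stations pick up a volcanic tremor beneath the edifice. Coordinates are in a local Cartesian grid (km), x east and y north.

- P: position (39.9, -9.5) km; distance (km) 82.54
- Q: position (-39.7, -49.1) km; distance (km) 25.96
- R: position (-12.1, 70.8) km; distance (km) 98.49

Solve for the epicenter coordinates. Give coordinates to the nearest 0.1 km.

x ≈ -41.5 km, y ≈ -23.2 km

Circle about each station: (x − 39.9)² + (y + 9.5)² = 82.54²; (x + 39.7)² + (y + 49.1)² = 25.96²; (x + 12.1)² + (y − 70.8)² = 98.49².
Subtracting pairs of circle equations eliminates x²+y² and gives linear equations (the radical axes):
-159.2 x − 79.2 y = 8443.57
-104.0 x + 160.6 y = 589.36
Solving the 2×2 system: x ≈ -41.5, y ≈ -23.2 km.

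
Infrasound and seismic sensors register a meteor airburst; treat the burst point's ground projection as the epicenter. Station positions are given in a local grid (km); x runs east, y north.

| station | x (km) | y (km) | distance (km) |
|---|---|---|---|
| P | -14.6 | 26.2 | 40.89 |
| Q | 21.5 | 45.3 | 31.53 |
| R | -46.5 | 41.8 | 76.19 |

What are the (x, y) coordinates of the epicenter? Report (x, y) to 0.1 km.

Circle about each station: (x + 14.6)² + (y − 26.2)² = 40.89²; (x − 21.5)² + (y − 45.3)² = 31.53²; (x + 46.5)² + (y − 41.8)² = 76.19².
Subtracting the P equation from the Q and R equations removes the quadratic terms:
72.2 x + 38.2 y = 2292.59
-63.8 x + 31.2 y = -1123.03
Solving the 2×2 system: x ≈ 24.4, y ≈ 13.9 km.
Check against P (with the unrounded x, y): √((x + 14.6)²+(y − 26.2)²) = 40.89 ≈ 40.89 km. ✓

x ≈ 24.4 km, y ≈ 13.9 km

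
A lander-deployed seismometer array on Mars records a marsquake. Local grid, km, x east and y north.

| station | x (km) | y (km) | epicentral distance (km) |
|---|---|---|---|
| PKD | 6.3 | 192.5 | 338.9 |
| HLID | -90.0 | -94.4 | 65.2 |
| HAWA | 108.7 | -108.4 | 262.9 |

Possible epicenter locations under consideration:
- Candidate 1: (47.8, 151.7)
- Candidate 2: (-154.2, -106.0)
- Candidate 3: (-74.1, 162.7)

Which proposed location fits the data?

Candidate 2

For each candidate, compare |candidate − station| to the reported distance:
Candidate 1: residuals PKD 280.7, HLID 216.9, HAWA 4.2 → max 280.7 km
Candidate 2: residuals PKD 0.0, HLID 0.0, HAWA 0.0 → max 0.0 km
Candidate 3: residuals PKD 253.2, HLID 192.4, HAWA 64.1 → max 253.2 km
Only Candidate 2 has all residuals ≈ 0.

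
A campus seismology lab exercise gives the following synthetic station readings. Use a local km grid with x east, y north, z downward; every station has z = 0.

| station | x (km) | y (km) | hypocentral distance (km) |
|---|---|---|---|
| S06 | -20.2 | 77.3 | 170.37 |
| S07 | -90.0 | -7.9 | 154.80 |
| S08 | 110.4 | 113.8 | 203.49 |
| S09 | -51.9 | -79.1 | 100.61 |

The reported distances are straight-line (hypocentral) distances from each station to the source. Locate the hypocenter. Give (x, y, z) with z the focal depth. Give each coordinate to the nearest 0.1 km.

x ≈ 46.2 km, y ≈ -78.0 km, depth ≈ 22.3 km

Each station gives a sphere (x−x_i)² + (y−y_i)² + z² = d_i² (stations at z=0).
Subtracting the S06 sphere from S07 and S08: z² cancels, leaving linear equations in x and y:
-139.6 x − 170.4 y = 6841.98
261.2 x + 73.0 y = 6373.03
Solving: x ≈ 46.199, y ≈ -78.001 km (keep extra digits for the depth step; rounded: 46.2, -78.0).
Then from the S06 sphere: z² = 170.37² − (x + 20.2)² − (y − 77.3)² with x = 46.199, y = -78.001, so z ≈ 22.332 ≈ 22.3 km.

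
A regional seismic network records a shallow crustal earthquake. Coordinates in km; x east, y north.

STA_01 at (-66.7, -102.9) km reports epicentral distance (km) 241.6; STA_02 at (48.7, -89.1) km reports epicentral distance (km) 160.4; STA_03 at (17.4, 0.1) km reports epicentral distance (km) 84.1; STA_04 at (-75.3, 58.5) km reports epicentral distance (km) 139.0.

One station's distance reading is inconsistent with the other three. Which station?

STA_01

Solve using three stations at a time. Using STA_02, STA_03, STA_04 (subtract circle equations pairwise → linear system) gives (x, y) ≈ (63.2, 70.6).
Distances from that point to each station vs reported:
  STA_01: calculated 216.7 vs reported 241.6 → residual 24.9 km
  STA_02: calculated 160.4 vs reported 160.4 → residual 0.0 km
  STA_03: calculated 84.1 vs reported 84.1 → residual 0.0 km
  STA_04: calculated 139.0 vs reported 139.0 → residual 0.0 km
STA_02, STA_03, STA_04 are mutually consistent (residuals ≈ 0); STA_01 is off by 24.9 km.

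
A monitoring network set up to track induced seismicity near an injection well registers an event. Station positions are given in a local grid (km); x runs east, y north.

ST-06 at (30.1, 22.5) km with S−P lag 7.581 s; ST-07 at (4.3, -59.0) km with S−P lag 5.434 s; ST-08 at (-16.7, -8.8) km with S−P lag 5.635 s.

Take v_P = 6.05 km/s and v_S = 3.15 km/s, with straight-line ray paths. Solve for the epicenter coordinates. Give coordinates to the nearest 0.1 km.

Distance from S−P lag: d = Δt · v_P v_S / (v_P − v_S) = Δt · (6.05·3.15)/(6.05−3.15) ≈ 6.5716·Δt.
So d_ST-06 = 49.82, d_ST-07 = 35.71, d_ST-08 = 37.03 km.
Circle about each station: (x − 30.1)² + (y − 22.5)² = 49.82²; (x − 4.3)² + (y + 59.0)² = 35.71²; (x + 16.7)² + (y + 8.8)² = 37.03².
Subtracting pairs of circle equations eliminates x²+y² and gives linear equations (the radical axes):
-51.6 x − 163.0 y = 3294.06
-93.6 x − 62.6 y = 54.88
Solving the 2×2 system: x ≈ 16.4, y ≈ -25.4 km.

x ≈ 16.4 km, y ≈ -25.4 km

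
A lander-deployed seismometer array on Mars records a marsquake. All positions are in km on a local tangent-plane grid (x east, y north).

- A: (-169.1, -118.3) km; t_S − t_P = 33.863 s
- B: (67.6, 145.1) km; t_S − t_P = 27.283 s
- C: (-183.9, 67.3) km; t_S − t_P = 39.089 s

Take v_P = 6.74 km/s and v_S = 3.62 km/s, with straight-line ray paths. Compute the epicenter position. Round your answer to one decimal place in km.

(90.7, -67.0)

Distance from S−P lag: d = Δt · v_P v_S / (v_P − v_S) = Δt · (6.74·3.62)/(6.74−3.62) ≈ 7.8201·Δt.
So d_A = 264.81, d_B = 213.36, d_C = 305.68 km.
Circle about each station: (x + 169.1)² + (y + 118.3)² = 264.81²; (x − 67.6)² + (y − 145.1)² = 213.36²; (x + 183.9)² + (y − 67.3)² = 305.68².
Subtracting the A equation from the B and C equations removes the quadratic terms:
473.4 x + 526.8 y = 7635.92
-29.6 x + 371.2 y = -27557.13
Solving the 2×2 system: x ≈ 90.7, y ≈ -67.0 km.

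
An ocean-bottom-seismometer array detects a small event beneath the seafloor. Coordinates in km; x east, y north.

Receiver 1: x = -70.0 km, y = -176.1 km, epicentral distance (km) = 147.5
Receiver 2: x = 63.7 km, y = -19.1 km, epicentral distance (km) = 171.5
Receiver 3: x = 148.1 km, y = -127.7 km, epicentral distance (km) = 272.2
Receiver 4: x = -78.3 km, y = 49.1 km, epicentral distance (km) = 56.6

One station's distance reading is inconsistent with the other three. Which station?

Solve using three stations at a time. Using Receiver 1, Receiver 2, Receiver 3 (subtract circle equations pairwise → linear system) gives (x, y) ≈ (-107.2, -33.3).
Distances from that point to each station vs reported:
  Receiver 1: calculated 147.5 vs reported 147.5 → residual 0.0 km
  Receiver 2: calculated 171.5 vs reported 171.5 → residual 0.0 km
  Receiver 3: calculated 272.2 vs reported 272.2 → residual 0.0 km
  Receiver 4: calculated 87.4 vs reported 56.6 → residual 30.8 km
Receiver 1, Receiver 2, Receiver 3 are mutually consistent (residuals ≈ 0); Receiver 4 is off by 30.8 km.

Receiver 4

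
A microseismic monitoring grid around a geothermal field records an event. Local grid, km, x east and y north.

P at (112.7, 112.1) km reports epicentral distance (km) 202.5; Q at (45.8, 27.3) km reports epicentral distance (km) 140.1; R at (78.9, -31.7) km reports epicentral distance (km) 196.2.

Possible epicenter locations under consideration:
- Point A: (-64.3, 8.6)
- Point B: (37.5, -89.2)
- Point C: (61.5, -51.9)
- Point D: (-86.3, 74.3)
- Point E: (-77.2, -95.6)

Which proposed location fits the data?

Point D

For each candidate, compare |candidate − station| to the reported distance:
Point A: residuals P 2.5, Q 28.4, R 47.4 → max 47.4 km
Point B: residuals P 12.4, Q 23.3, R 125.3 → max 125.3 km
Point C: residuals P 30.7, Q 59.4, R 169.5 → max 169.5 km
Point D: residuals P 0.1, Q 0.1, R 0.1 → max 0.1 km
Point E: residuals P 78.9, Q 33.8, R 27.5 → max 78.9 km
Only Point D has all residuals ≈ 0.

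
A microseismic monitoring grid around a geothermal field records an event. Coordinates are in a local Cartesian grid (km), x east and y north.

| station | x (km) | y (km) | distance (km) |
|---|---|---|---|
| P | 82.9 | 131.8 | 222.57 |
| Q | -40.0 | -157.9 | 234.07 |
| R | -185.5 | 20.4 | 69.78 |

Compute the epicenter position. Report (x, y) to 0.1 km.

Circle about each station: (x − 82.9)² + (y − 131.8)² = 222.57²; (x + 40.0)² + (y + 157.9)² = 234.07²; (x + 185.5)² + (y − 20.4)² = 69.78².
Subtracting pairs of circle equations eliminates x²+y² and gives linear equations (the radical axes):
-245.8 x − 579.4 y = -2962.60
-536.8 x − 222.8 y = 55250.92
Solving the 2×2 system: x ≈ -127.5, y ≈ 59.2 km.

x ≈ -127.5 km, y ≈ 59.2 km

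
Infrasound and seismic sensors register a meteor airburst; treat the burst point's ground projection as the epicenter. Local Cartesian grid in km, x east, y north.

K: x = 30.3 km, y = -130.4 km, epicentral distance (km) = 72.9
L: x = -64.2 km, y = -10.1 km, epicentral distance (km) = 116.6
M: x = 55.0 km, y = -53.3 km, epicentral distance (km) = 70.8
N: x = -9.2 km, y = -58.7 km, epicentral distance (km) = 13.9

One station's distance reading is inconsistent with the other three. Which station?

L

Solve using three stations at a time. Using K, M, N (subtract circle equations pairwise → linear system) gives (x, y) ≈ (-13.3, -72.0).
Distances from that point to each station vs reported:
  K: calculated 72.9 vs reported 72.9 → residual 0.0 km
  L: calculated 80.1 vs reported 116.6 → residual 36.5 km
  M: calculated 70.8 vs reported 70.8 → residual 0.0 km
  N: calculated 13.9 vs reported 13.9 → residual 0.0 km
K, M, N are mutually consistent (residuals ≈ 0); L is off by 36.5 km.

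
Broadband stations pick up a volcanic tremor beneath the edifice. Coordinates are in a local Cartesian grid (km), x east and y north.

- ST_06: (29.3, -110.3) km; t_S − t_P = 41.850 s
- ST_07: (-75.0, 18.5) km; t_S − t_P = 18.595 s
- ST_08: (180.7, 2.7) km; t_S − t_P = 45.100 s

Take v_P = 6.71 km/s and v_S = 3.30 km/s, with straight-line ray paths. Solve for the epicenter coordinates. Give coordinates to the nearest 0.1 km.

-78.4 km east, 139.2 km north

Distance from S−P lag: d = Δt · v_P v_S / (v_P − v_S) = Δt · (6.71·3.30)/(6.71−3.30) ≈ 6.4935·Δt.
So d_ST_06 = 271.75, d_ST_07 = 120.75, d_ST_08 = 292.86 km.
Circle about each station: (x − 29.3)² + (y + 110.3)² = 271.75²; (x + 75.0)² + (y − 18.5)² = 120.75²; (x − 180.7)² + (y − 2.7)² = 292.86².
Subtracting the ST_06 equation from the ST_07 and ST_08 equations removes the quadratic terms:
-208.6 x + 257.6 y = 52210.17
302.8 x + 226.0 y = 7716.28
Solving the 2×2 system: x ≈ -78.4, y ≈ 139.2 km.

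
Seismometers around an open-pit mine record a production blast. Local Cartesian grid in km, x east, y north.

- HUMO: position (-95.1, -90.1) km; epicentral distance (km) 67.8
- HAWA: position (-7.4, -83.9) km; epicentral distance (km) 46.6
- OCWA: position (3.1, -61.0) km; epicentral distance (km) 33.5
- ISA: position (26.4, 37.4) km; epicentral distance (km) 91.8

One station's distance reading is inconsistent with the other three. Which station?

HUMO

Solve using three stations at a time. Using HAWA, OCWA, ISA (subtract circle equations pairwise → linear system) gives (x, y) ≈ (-23.0, -40.0).
Distances from that point to each station vs reported:
  HUMO: calculated 87.8 vs reported 67.8 → residual 20.0 km
  HAWA: calculated 46.6 vs reported 46.6 → residual 0.0 km
  OCWA: calculated 33.5 vs reported 33.5 → residual 0.0 km
  ISA: calculated 91.8 vs reported 91.8 → residual 0.0 km
HAWA, OCWA, ISA are mutually consistent (residuals ≈ 0); HUMO is off by 20.0 km.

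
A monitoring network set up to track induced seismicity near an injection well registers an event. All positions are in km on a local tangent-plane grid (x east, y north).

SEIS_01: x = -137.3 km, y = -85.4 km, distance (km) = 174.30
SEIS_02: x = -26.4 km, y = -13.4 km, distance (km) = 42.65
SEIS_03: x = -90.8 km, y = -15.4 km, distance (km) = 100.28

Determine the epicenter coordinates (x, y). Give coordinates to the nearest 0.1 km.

x ≈ 4.4 km, y ≈ 16.1 km

Circle about each station: (x + 137.3)² + (y + 85.4)² = 174.30²; (x + 26.4)² + (y + 13.4)² = 42.65²; (x + 90.8)² + (y + 15.4)² = 100.28².
Subtracting the SEIS_01 equation from the SEIS_02 and SEIS_03 equations removes the quadratic terms:
221.8 x + 144.0 y = 3293.54
93.0 x + 140.0 y = 2661.76
Solving the 2×2 system: x ≈ 4.4, y ≈ 16.1 km.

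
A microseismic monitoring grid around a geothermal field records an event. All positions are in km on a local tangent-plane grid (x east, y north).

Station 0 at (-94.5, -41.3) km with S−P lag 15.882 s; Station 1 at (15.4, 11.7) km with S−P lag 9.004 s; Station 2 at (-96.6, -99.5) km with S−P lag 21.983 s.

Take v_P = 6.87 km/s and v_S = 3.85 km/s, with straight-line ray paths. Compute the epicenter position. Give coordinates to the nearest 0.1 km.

Distance from S−P lag: d = Δt · v_P v_S / (v_P − v_S) = Δt · (6.87·3.85)/(6.87−3.85) ≈ 8.7581·Δt.
So d_Station 0 = 139.10, d_Station 1 = 78.86, d_Station 2 = 192.53 km.
Circle about each station: (x + 94.5)² + (y + 41.3)² = 139.10²; (x − 15.4)² + (y − 11.7)² = 78.86²; (x + 96.6)² + (y + 99.5)² = 192.53².
Subtracting the Station 0 equation from the Station 1 and Station 2 equations removes the quadratic terms:
219.8 x + 106.0 y = 2868.02
-4.2 x − 116.4 y = -9123.12
Solving the 2×2 system: x ≈ -25.2, y ≈ 79.3 km.
Check against Station 0 (with the unrounded x, y): √((x + 94.5)²+(y + 41.3)²) = 139.09 ≈ 139.10 km. ✓

-25.2 km east, 79.3 km north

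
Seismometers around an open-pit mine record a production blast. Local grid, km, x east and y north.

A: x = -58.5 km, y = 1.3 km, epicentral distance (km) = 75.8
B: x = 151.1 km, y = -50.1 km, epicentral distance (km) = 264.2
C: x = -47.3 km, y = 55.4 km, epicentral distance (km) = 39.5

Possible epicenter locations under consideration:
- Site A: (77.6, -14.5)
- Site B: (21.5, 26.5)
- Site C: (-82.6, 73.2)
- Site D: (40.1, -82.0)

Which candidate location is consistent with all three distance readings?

For each candidate, compare |candidate − station| to the reported distance:
Site A: residuals A 61.2, B 182.5, C 103.6 → max 182.5 km
Site B: residuals A 8.1, B 113.7, C 35.1 → max 113.7 km
Site C: residuals A 0.0, B 0.0, C 0.0 → max 0.0 km
Site D: residuals A 53.3, B 148.7, C 123.3 → max 148.7 km
Only Site C has all residuals ≈ 0.

Site C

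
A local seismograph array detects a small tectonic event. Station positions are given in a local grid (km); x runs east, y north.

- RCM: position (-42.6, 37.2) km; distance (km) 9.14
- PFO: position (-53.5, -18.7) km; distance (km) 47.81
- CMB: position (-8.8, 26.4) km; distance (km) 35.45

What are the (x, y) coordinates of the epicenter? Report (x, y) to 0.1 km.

-44.2 km east, 28.2 km north

Circle about each station: (x + 42.6)² + (y − 37.2)² = 9.14²; (x + 53.5)² + (y + 18.7)² = 47.81²; (x + 8.8)² + (y − 26.4)² = 35.45².
Subtracting the RCM equation from the PFO and CMB equations removes the quadratic terms:
-21.8 x − 111.8 y = -2188.92
67.6 x − 21.6 y = -3597.36
Solving the 2×2 system: x ≈ -44.2, y ≈ 28.2 km.
Check against RCM (with the unrounded x, y): √((x + 42.6)²+(y − 37.2)²) = 9.14 ≈ 9.14 km. ✓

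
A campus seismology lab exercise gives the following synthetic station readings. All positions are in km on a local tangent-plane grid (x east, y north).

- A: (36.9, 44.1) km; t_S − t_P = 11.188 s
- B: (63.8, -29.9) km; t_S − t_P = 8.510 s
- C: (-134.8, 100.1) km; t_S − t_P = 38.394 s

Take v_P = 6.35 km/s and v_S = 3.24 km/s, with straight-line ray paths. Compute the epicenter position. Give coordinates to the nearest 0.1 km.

Distance from S−P lag: d = Δt · v_P v_S / (v_P − v_S) = Δt · (6.35·3.24)/(6.35−3.24) ≈ 6.6154·Δt.
So d_A = 74.01, d_B = 56.30, d_C = 253.99 km.
Circle about each station: (x − 36.9)² + (y − 44.1)² = 74.01²; (x − 63.8)² + (y + 29.9)² = 56.30²; (x + 134.8)² + (y − 100.1)² = 253.99².
Subtracting pairs of circle equations eliminates x²+y² and gives linear equations (the radical axes):
53.8 x − 148.0 y = 3965.82
-343.4 x + 112.0 y = -34148.81
Solving the 2×2 system: x ≈ 102.9, y ≈ 10.6 km.

(102.9, 10.6)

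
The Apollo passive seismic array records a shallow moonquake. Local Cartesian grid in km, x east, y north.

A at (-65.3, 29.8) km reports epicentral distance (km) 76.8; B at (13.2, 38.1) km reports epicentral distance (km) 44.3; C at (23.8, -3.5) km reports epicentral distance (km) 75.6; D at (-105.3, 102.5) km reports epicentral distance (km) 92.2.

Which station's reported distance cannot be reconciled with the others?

A

Solve using three stations at a time. Using B, C, D (subtract circle equations pairwise → linear system) gives (x, y) ≈ (-29.4, 50.2).
Distances from that point to each station vs reported:
  A: calculated 41.3 vs reported 76.8 → residual 35.5 km
  B: calculated 44.3 vs reported 44.3 → residual 0.0 km
  C: calculated 75.6 vs reported 75.6 → residual 0.0 km
  D: calculated 92.2 vs reported 92.2 → residual 0.0 km
B, C, D are mutually consistent (residuals ≈ 0); A is off by 35.5 km.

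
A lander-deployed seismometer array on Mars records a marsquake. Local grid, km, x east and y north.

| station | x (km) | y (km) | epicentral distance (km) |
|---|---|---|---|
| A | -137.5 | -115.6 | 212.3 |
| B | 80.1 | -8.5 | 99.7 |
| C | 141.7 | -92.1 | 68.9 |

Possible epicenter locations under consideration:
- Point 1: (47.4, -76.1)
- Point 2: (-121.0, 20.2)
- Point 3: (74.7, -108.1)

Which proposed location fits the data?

Point 3

For each candidate, compare |candidate − station| to the reported distance:
Point 1: residuals A 23.2, B 24.6, C 26.7 → max 26.7 km
Point 2: residuals A 75.5, B 103.4, C 216.8 → max 216.8 km
Point 3: residuals A 0.0, B 0.0, C 0.0 → max 0.0 km
Only Point 3 has all residuals ≈ 0.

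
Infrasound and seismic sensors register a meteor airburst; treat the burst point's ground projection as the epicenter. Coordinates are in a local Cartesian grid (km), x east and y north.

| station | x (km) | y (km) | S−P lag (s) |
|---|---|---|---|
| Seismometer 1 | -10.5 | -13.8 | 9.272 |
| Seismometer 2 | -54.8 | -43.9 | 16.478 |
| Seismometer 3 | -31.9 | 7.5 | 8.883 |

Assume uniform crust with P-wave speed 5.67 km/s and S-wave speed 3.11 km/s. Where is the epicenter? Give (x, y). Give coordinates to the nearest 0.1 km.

17.5 km east, 43.6 km north

Distance from S−P lag: d = Δt · v_P v_S / (v_P − v_S) = Δt · (5.67·3.11)/(5.67−3.11) ≈ 6.8882·Δt.
So d_Seismometer 1 = 63.87, d_Seismometer 2 = 113.50, d_Seismometer 3 = 61.19 km.
Circle about each station: (x + 10.5)² + (y + 13.8)² = 63.87²; (x + 54.8)² + (y + 43.9)² = 113.50²; (x + 31.9)² + (y − 7.5)² = 61.19².
Subtracting the Seismometer 1 equation from the Seismometer 2 and Seismometer 3 equations removes the quadratic terms:
-88.6 x − 60.2 y = -4173.31
-42.8 x + 42.6 y = 1108.33
Solving the 2×2 system: x ≈ 17.5, y ≈ 43.6 km.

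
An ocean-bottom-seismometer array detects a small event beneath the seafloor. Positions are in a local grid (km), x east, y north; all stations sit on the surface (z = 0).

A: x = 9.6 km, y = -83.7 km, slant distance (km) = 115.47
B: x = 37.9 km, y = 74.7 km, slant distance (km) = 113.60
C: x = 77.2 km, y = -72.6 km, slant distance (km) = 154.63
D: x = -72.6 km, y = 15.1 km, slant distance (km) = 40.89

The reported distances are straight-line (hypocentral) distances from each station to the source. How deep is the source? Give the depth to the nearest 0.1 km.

z ≈ 33.2 km

Each station gives a sphere (x−x_i)² + (y−y_i)² + z² = d_i² (stations at z=0).
Subtracting the A sphere from B and C: z² cancels, leaving linear equations in x and y:
56.6 x + 316.8 y = 347.01
135.2 x + 22.2 y = -6444.37
Solving: x ≈ -49.291, y ≈ 9.902 km (keep extra digits for the depth step; rounded: -49.3, 9.9).
Then from the A sphere: z² = 115.47² − (x − 9.6)² − (y + 83.7)² with x = -49.291, y = 9.902, so z ≈ 33.224 ≈ 33.2 km.
Check against D (with the unrounded solution): distance 40.92 ≈ 40.89 km. ✓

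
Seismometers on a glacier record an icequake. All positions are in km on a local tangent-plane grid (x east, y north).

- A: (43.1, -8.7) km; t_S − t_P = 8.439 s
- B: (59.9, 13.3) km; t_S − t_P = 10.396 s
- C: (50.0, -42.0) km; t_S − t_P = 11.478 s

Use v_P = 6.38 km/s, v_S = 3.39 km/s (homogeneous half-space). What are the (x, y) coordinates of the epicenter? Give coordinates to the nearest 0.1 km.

Distance from S−P lag: d = Δt · v_P v_S / (v_P − v_S) = Δt · (6.38·3.39)/(6.38−3.39) ≈ 7.2335·Δt.
So d_A = 61.04, d_B = 75.20, d_C = 83.03 km.
Circle about each station: (x − 43.1)² + (y + 8.7)² = 61.04²; (x − 59.9)² + (y − 13.3)² = 75.20²; (x − 50.0)² + (y + 42.0)² = 83.03².
Subtracting the A equation from the B and C equations removes the quadratic terms:
33.6 x + 44.0 y = -97.56
13.8 x − 66.6 y = -837.40
Solving the 2×2 system: x ≈ -15.2, y ≈ 9.4 km.

(-15.2, 9.4)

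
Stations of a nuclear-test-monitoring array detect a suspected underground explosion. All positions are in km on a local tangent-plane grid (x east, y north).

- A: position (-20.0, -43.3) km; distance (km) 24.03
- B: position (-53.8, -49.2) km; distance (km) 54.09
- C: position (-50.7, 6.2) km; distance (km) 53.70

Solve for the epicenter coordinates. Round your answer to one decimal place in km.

Circle about each station: (x + 20.0)² + (y + 43.3)² = 24.03²; (x + 53.8)² + (y + 49.2)² = 54.09²; (x + 50.7)² + (y − 6.2)² = 53.70².
Subtracting pairs of circle equations eliminates x²+y² and gives linear equations (the radical axes):
-67.6 x − 11.8 y = 691.90
-61.4 x + 99.0 y = -1972.21
Solving the 2×2 system: x ≈ -6.1, y ≈ -23.7 km.

(-6.1, -23.7)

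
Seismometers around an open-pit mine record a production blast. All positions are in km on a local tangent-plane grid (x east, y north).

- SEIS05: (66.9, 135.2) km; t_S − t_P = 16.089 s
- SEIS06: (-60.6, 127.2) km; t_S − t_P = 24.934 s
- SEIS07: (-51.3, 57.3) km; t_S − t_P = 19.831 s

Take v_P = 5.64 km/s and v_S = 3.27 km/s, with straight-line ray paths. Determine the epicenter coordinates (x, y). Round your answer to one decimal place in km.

96.7 km east, 13.6 km north

Distance from S−P lag: d = Δt · v_P v_S / (v_P − v_S) = Δt · (5.64·3.27)/(5.64−3.27) ≈ 7.7818·Δt.
So d_SEIS05 = 125.20, d_SEIS06 = 194.03, d_SEIS07 = 154.32 km.
Circle about each station: (x − 66.9)² + (y − 135.2)² = 125.20²; (x + 60.6)² + (y − 127.2)² = 194.03²; (x + 51.3)² + (y − 57.3)² = 154.32².
Subtracting the SEIS05 equation from the SEIS06 and SEIS07 equations removes the quadratic terms:
-255.0 x − 16.0 y = -24875.05
-236.4 x − 155.8 y = -24979.29
Solving the 2×2 system: x ≈ 96.7, y ≈ 13.6 km.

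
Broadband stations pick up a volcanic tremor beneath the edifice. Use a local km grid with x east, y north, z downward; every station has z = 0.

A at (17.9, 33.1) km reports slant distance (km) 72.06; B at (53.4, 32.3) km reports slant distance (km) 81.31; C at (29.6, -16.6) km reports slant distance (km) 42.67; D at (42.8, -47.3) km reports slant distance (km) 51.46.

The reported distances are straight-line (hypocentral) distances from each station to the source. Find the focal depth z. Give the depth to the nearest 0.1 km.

z ≈ 38.2 km

Each station gives a sphere (x−x_i)² + (y−y_i)² + z² = d_i² (stations at z=0).
Subtracting the A sphere from B and C: z² cancels, leaving linear equations in x and y:
71.0 x − 1.6 y = 1060.16
23.4 x − 99.4 y = 3107.61
Solving: x ≈ 14.303, y ≈ -27.897 km (keep extra digits for the depth step; rounded: 14.3, -27.9).
Then from the A sphere: z² = 72.06² − (x − 17.9)² − (y − 33.1)² with x = 14.303, y = -27.897, so z ≈ 38.198 ≈ 38.2 km.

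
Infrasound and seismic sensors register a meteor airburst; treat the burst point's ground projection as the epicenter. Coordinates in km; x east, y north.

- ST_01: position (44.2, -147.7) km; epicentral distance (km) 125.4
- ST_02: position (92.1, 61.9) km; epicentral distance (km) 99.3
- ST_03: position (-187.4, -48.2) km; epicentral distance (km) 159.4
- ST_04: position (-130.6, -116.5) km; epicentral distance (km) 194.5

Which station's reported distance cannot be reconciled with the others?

Solve using three stations at a time. Using ST_01, ST_02, ST_04 (subtract circle equations pairwise → linear system) gives (x, y) ≈ (39.6, -22.4).
Distances from that point to each station vs reported:
  ST_01: calculated 125.4 vs reported 125.4 → residual 0.0 km
  ST_02: calculated 99.3 vs reported 99.3 → residual 0.0 km
  ST_03: calculated 228.5 vs reported 159.4 → residual 69.1 km
  ST_04: calculated 194.5 vs reported 194.5 → residual 0.0 km
ST_01, ST_02, ST_04 are mutually consistent (residuals ≈ 0); ST_03 is off by 69.1 km.

ST_03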